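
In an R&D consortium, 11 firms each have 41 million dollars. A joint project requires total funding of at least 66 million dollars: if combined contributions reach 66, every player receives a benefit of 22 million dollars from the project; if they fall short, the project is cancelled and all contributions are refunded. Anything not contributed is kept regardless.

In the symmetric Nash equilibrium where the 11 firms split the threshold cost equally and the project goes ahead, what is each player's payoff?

Equal share of the threshold: 66/11 = 6.
At this profile no one gains by cutting their contribution: any cut drops the total below 66, the project is cancelled, contributions are refunded, and the deviator ends with 41, which is less than 41 − 6 + 22 = 57. Contributing more than 6 just wastes the excess. So contributing exactly 6 is a best response.
Each player's payoff: 41 − 6 + 22 = 57.

57 million dollars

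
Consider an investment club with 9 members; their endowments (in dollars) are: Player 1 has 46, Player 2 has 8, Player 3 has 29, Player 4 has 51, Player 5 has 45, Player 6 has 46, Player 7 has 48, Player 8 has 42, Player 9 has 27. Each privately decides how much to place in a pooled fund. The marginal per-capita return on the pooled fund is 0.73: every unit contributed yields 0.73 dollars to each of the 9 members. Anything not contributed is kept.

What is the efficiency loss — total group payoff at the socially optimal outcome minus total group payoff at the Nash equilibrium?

1904.94 dollars

The private return per contributed unit is 0.73 < 1 for everyone, so the Nash equilibrium is zero contribution and the group total is Σ E_j = 46 + 8 + 29 + 51 + 45 + 46 + 48 + 42 + 27 = 342.
Each contributed unit returns 6.570 to the group, so the social optimum is full contribution by everyone: group total = 6.570 × 342 = 2246.94.
Efficiency loss = (6.570 − 1) × 342 = 1904.94.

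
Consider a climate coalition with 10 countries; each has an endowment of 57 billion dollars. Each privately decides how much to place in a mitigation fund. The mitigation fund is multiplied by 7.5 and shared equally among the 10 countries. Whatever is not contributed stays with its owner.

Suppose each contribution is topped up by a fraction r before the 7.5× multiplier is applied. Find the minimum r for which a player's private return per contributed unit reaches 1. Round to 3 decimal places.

With matching at rate r, one contributed unit becomes (1 + r) in the mitigation fund and returns 7.5 × (1 + r) / 10 to the contributor.
Setting this equal to 1: 1 + r = 10/7.5 = 1.3333.
So the minimum matching rate is r = 1.3333 − 1 = 0.333.

0.333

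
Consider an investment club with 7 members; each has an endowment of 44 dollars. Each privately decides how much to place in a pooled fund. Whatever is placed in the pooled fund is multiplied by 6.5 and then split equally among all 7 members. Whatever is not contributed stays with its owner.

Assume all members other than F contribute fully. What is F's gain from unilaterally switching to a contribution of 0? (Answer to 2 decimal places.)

Switching from a contribution of 44 to 0 lets F keep an extra 44 dollars, but lowers the pooled fund by 44, which costs F their own share of that drop: 6.5/7 × 44 = 40.86.
Net gain = 44 − 40.86 = 3.14. The private return per contributed unit (0.9286) is below 1, so free-riding is indeed the best response regardless of what the others do.

3.14 dollars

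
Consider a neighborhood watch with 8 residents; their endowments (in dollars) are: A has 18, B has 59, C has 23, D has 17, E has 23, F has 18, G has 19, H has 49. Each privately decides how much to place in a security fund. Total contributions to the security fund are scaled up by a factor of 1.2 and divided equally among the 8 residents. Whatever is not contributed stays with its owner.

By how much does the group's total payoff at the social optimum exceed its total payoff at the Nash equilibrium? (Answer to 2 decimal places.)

45.20 dollars

The private return per contributed unit is 1.2/8 = 0.1500 < 1 for every player regardless of endowment, so the Nash equilibrium is zero contribution and the group total is Σ E_j = 18 + 59 + 23 + 17 + 23 + 18 + 19 + 49 = 226.
Each contributed unit returns 1.200 to the group, so the social optimum is full contribution by everyone: group total = 1.200 × 226 = 271.20.
Efficiency loss = (1.200 − 1) × 226 = 45.20.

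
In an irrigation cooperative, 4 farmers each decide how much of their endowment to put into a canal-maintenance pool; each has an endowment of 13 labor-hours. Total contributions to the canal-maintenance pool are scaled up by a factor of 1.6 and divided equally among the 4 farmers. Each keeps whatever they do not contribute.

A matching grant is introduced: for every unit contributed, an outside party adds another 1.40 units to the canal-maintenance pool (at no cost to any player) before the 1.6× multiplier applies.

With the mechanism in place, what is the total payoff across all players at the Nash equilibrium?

With the mechanism, a contributed unit returns 1.6 × 2.40 / 4 = 0.9600 per unit of net cost — still below 1 — so contributing 0 remains dominant for every player.
Everyone keeps their endowment and the group total is 4 × 13 = 52.

52.00 labor-hours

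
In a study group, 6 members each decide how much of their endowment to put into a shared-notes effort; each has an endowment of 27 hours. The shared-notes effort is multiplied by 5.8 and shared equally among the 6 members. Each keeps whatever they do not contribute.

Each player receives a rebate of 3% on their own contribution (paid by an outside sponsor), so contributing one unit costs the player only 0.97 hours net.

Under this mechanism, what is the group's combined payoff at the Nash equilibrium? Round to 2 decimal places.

162.00 hours

With the mechanism, a contributed unit returns (5.8/6) / 0.97 = 0.9966 per unit of net cost — still below 1 — so contributing 0 remains dominant for every player.
Everyone keeps their endowment and the group total is 6 × 27 = 162.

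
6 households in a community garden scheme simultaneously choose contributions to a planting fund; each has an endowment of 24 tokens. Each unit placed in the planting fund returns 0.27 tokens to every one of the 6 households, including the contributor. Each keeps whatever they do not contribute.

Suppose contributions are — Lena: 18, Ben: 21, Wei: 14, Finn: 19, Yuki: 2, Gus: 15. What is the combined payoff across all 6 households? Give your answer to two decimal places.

199.18 tokens

Total contributed: 18 + 21 + 14 + 19 + 2 + 15 = 89; total kept: 6 × 24 − 89 = 55.
The planting fund pays out 0.27 × 6 × 89 = 144.18 in aggregate.
Group total = 55 + 144.18 = 199.18.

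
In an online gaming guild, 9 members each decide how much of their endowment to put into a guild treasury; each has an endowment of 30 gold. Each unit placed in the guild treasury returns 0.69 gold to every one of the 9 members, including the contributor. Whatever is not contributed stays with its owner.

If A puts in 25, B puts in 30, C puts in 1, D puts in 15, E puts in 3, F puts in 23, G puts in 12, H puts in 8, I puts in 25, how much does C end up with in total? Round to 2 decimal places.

126.98 gold

Total contributed: 25 + 30 + 1 + 15 + 3 + 23 + 12 + 8 + 25 = 142.
Each receives 0.69 × 142 = 97.98 from the guild treasury.
C keeps 30 − 1 = 29, so C's payoff is 29 + 97.98 = 126.98.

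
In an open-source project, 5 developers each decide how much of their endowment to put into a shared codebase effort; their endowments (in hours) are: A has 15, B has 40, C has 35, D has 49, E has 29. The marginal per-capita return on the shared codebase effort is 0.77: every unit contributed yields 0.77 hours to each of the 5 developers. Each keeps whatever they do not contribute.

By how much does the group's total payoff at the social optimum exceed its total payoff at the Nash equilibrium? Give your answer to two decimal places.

The private return per contributed unit is 0.77 < 1 for everyone, so the Nash equilibrium is zero contribution and the group total is Σ E_j = 15 + 40 + 35 + 49 + 29 = 168.
Each contributed unit returns 3.850 to the group, so the social optimum is full contribution by everyone: group total = 3.850 × 168 = 646.80.
Efficiency loss = (3.850 − 1) × 168 = 478.80.

478.80 hours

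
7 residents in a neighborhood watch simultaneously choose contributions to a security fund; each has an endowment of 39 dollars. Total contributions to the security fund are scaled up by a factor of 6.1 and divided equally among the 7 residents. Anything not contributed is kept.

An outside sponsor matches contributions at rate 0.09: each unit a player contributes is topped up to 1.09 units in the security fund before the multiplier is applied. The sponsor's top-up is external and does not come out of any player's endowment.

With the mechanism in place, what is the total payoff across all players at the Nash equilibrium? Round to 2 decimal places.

With the mechanism, a contributed unit returns 6.1 × 1.09 / 7 = 0.9499 per unit of net cost — still below 1 — so contributing 0 remains dominant for every player.
Everyone keeps their endowment and the group total is 7 × 39 = 273.

273.00 dollars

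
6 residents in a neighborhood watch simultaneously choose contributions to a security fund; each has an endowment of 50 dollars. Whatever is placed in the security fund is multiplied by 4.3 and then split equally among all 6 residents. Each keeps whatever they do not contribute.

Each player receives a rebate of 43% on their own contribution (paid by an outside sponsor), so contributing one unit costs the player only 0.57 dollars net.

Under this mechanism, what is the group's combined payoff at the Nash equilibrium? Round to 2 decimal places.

Under the mechanism each unit contributed yields (4.3/6) / 0.57 = 1.2573 back to its contributor per unit of net cost, which exceeds 1, making full contribution the dominant choice for everyone.
So the Nash equilibrium is full contribution by all 6; the group earns 6 × (50 × 0.43 + 4.3 × 50) = 1419.00.

1419.00 dollars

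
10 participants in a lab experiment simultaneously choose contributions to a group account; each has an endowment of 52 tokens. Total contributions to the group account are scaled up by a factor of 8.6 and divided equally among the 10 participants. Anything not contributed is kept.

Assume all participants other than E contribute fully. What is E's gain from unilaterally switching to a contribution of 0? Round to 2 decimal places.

Switching from a contribution of 52 to 0 lets E keep an extra 52 tokens, but lowers the group account by 52, which costs E their own share of that drop: 8.6/10 × 52 = 44.72.
Net gain = 52 − 44.72 = 7.28. The private return per contributed unit (0.8600) is below 1, so free-riding is indeed the best response regardless of what the others do.

7.28 tokens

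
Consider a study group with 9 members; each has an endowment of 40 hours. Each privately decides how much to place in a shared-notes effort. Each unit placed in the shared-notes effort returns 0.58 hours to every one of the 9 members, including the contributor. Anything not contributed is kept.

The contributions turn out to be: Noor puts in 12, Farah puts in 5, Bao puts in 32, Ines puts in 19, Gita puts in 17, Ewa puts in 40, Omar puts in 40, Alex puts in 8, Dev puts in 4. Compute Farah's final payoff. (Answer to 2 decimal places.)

Total contributed: 12 + 5 + 32 + 19 + 17 + 40 + 40 + 8 + 4 = 177.
Each receives 0.58 × 177 = 102.66 from the shared-notes effort.
Farah keeps 40 − 5 = 35, so Farah's payoff is 35 + 102.66 = 137.66.

137.66 hours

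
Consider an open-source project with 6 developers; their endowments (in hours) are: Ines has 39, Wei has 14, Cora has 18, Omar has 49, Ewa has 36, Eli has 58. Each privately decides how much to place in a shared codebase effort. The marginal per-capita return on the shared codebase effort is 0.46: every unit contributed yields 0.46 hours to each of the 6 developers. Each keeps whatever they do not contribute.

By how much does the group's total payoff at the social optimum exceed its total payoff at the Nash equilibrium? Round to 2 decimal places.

376.64 hours

The private return per contributed unit is 0.46 < 1 for everyone, so the Nash equilibrium is zero contribution and the group total is Σ E_j = 39 + 14 + 18 + 49 + 36 + 58 = 214.
Each contributed unit returns 2.760 to the group, so the social optimum is full contribution by everyone: group total = 2.760 × 214 = 590.64.
Efficiency loss = (2.760 − 1) × 214 = 376.64.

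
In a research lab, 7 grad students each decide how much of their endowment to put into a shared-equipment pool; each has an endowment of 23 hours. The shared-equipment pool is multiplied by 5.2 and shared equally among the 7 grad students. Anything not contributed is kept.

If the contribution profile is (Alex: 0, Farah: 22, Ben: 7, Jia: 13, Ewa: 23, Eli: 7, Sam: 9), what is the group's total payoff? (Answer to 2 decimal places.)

Total contributed: 0 + 22 + 7 + 13 + 23 + 7 + 9 = 81; total kept: 7 × 23 − 81 = 80.
The shared-equipment pool pays out 5.2 × 81 = 421.20 in aggregate.
Group total = 80 + 421.20 = 501.20.

501.20 hours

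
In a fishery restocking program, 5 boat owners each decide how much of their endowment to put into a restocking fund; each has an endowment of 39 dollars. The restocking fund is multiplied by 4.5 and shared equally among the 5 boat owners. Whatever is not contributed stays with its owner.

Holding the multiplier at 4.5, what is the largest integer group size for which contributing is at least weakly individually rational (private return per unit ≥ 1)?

4

Private return per unit is 4.5/(group size), which is ≥ 1 whenever the group size is ≤ 4.5.
The largest such integer is 4.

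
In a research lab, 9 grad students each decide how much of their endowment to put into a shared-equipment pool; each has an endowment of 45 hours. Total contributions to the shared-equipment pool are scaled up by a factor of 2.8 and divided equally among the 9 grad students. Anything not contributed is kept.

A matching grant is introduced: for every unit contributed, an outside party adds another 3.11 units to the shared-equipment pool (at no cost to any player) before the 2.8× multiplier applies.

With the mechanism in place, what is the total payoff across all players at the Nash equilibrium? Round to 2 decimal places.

The effective private return per unit is now 2.8 × 4.11 / 9 = 1.2787 > 1, so every player's dominant strategy flips to full contribution.
At the Nash equilibrium everyone contributes 45. Group total payoff = 2.8 × 4.11 × 405 = 4660.74.

4660.74 hours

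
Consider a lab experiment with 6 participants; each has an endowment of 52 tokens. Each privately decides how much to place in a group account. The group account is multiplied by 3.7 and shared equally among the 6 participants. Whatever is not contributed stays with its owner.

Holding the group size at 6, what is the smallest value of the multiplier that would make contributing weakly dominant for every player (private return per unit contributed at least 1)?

6

A contributed unit returns (multiplier)/6 to its contributor.
This reaches 1 exactly when the multiplier is 6.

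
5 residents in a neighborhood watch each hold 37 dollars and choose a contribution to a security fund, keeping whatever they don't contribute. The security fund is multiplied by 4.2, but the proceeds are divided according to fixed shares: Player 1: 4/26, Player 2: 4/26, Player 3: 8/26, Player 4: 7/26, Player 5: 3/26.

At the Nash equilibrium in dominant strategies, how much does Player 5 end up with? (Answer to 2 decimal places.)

Player j's private return per contributed unit is 4.2 × (j's share). Contributing is weakly dominant for j when that share is at least 1/4.2 = 0.2381, and contributing 0 is dominant otherwise.
The shares above 0.2381 belong to Player 3 and Player 4, contributing 37 each; the remaining 3 contribute 0. Total contributed: 74.
Player 5 keeps 37 and receives 4.2 × 74 × 3/26 = 35.86 from the security fund, for a payoff of 72.86.

72.86 dollars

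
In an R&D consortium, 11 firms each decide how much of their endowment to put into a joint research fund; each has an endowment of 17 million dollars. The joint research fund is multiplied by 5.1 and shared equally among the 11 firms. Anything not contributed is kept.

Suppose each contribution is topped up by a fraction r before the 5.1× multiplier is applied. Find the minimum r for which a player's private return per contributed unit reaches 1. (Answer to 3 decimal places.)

1.157

With matching at rate r, one contributed unit becomes (1 + r) in the joint research fund and returns 5.1 × (1 + r) / 11 to the contributor.
Setting this equal to 1: 1 + r = 11/5.1 = 2.1569.
So the minimum matching rate is r = 2.1569 − 1 = 1.157.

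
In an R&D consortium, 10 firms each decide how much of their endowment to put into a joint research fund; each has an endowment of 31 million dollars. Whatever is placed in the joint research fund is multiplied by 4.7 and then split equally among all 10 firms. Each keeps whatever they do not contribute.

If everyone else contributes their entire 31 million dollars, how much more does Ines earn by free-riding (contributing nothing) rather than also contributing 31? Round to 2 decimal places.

16.43 million dollars

Switching from a contribution of 31 to 0 lets Ines keep an extra 31 million dollars, but lowers the joint research fund by 31, which costs Ines their own share of that drop: 4.7/10 × 31 = 14.57.
Net gain = 31 − 14.57 = 16.43. The private return per contributed unit (0.4700) is below 1, so free-riding is indeed the best response regardless of what the others do.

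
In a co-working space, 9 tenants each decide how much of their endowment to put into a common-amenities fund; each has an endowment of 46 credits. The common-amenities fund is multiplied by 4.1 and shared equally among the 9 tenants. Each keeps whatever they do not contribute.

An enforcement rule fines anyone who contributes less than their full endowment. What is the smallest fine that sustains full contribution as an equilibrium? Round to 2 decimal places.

Given the others contribute fully, the best deviation is to contribute 0 (any partial contribution still incurs the fine and gives up units whose private return 0.4556 is below 1).
Deviating from 46 to 0 saves 46 credits but forfeits the deviator's share of the drop in the common-amenities fund: 4.1/9 × 46 = 20.96.
So the deviation gain is 46 − 20.96 = 25.04, and the fine must be at least 25.04 credits to wipe it out.

25.04 credits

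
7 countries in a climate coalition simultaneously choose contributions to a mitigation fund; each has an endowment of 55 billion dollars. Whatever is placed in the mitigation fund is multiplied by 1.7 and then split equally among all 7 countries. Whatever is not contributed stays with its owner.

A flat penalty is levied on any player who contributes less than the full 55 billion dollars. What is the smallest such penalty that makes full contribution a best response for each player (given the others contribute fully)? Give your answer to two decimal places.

41.64 billion dollars

Given the others contribute fully, the best deviation is to contribute 0 (any partial contribution still incurs the fine and gives up units whose private return 0.2429 is below 1).
Deviating from 55 to 0 saves 55 billion dollars but forfeits the deviator's share of the drop in the mitigation fund: 1.7/7 × 55 = 13.36.
So the deviation gain is 55 − 13.36 = 41.64, and the fine must be at least 41.64 billion dollars to wipe it out.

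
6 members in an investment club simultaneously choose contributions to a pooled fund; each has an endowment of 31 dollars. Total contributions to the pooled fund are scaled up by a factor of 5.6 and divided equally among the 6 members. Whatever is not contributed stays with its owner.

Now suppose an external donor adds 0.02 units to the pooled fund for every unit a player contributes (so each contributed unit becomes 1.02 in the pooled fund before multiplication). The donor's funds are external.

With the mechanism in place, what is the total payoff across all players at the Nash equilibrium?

186.00 dollars

The effective private return is 5.6 × 1.02 / 6 = 0.9520, which is still under 1, so the mechanism doesn't change anyone's dominant strategy: zero contribution.
Everyone keeps their endowment and the group total is 6 × 31 = 186.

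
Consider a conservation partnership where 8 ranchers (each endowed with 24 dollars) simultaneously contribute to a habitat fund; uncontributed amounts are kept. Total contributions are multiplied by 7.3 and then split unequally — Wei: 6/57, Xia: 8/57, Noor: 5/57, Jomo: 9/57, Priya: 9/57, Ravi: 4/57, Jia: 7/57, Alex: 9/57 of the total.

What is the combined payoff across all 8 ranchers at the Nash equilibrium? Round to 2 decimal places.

Player j's private return per contributed unit is 7.3 × (j's share). Contributing is weakly dominant for j when that share is at least 1/7.3 = 0.1370, and contributing 0 is dominant otherwise.
Xia, Jomo, Priya and Alex are above the threshold, contributing 24 each; the remaining 4 contribute 0. Total contributed: 96.
The habitat fund pays out 7.3 × 96 = 700.80 in total (split across the unequal shares, but the aggregate is all that matters for the group sum).
The 4 free-riders keep 24 each, adding 96. Group total = 96 + 700.80 = 796.80.

796.80 dollars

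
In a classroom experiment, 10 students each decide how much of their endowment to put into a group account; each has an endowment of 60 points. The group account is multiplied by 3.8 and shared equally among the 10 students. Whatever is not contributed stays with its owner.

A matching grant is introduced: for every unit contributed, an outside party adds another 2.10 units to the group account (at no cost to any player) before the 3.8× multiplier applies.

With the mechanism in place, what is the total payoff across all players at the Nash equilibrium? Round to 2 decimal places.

7068.00 points

With the mechanism, a contributed unit returns 3.8 × 3.10 / 10 = 1.1780 per unit of net cost to the contributor — now above 1 — so contributing fully is weakly dominant for every player.
At the Nash equilibrium everyone contributes 60. Group total payoff = 3.8 × 3.10 × 600 = 7068.00.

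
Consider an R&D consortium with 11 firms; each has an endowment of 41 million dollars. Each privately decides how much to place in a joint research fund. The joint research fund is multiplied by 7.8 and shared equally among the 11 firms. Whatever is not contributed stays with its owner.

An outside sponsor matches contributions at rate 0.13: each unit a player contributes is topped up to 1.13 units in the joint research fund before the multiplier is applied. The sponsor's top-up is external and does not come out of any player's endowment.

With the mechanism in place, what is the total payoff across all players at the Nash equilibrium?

The effective private return is 7.8 × 1.13 / 11 = 0.8013, which is still under 1, so the mechanism doesn't change anyone's dominant strategy: zero contribution.
At the Nash equilibrium no one contributes; group total payoff = 11 × 41 = 451.

451.00 million dollars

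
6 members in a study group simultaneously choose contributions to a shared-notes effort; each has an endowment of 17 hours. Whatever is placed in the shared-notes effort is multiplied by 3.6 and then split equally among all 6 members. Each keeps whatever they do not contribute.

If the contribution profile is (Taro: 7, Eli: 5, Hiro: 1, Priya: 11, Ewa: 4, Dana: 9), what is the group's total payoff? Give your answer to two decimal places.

Total contributed: 7 + 5 + 1 + 11 + 4 + 9 = 37; total kept: 6 × 17 − 37 = 65.
The shared-notes effort pays out 3.6 × 37 = 133.20 in aggregate.
Group total = 65 + 133.20 = 198.20.

198.20 hours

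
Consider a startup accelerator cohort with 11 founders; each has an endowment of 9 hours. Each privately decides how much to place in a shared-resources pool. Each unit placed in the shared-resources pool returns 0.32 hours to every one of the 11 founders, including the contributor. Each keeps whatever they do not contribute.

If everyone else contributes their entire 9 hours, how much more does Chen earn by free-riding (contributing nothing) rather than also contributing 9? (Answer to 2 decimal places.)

6.12 hours

Switching from a contribution of 9 to 0 lets Chen keep an extra 9 hours, but lowers the shared-resources pool by 9, which costs Chen their own share of that drop: 0.32 × 9 = 2.88.
Net gain = 9 − 2.88 = 6.12. The private return per contributed unit (0.32) is below 1, so free-riding is indeed the best response regardless of what the others do.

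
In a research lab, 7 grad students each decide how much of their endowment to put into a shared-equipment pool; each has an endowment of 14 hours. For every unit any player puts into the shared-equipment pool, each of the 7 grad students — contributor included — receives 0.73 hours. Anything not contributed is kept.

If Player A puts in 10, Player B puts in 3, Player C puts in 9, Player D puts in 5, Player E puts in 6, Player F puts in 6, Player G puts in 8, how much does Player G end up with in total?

Total contributed: 10 + 3 + 9 + 5 + 6 + 6 + 8 = 47.
Each receives 0.73 × 47 = 34.31 from the shared-equipment pool.
Player G keeps 14 − 8 = 6, so Player G's payoff is 6 + 34.31 = 40.31.

40.31 hours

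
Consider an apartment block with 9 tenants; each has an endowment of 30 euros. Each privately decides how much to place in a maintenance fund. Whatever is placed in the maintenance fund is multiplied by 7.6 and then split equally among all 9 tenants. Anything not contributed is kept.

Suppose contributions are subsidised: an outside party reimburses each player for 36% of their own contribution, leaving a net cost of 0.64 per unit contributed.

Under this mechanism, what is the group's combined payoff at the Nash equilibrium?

2149.20 euros

Under the mechanism each unit contributed yields (7.6/9) / 0.64 = 1.3194 back to its contributor per unit of net cost, which exceeds 1, making full contribution the dominant choice for everyone.
So the Nash equilibrium is full contribution by all 9; the group earns 9 × (30 × 0.36 + 7.6 × 30) = 2149.20.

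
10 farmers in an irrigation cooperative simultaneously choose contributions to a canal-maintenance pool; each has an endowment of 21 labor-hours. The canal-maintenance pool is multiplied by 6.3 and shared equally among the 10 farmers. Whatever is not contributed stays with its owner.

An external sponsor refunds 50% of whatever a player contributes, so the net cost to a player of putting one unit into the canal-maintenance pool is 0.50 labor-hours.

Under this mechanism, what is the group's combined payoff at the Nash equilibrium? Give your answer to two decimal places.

Under the mechanism each unit contributed yields (6.3/10) / 0.50 = 1.2600 back to its contributor per unit of net cost, which exceeds 1, making full contribution the dominant choice for everyone.
So the Nash equilibrium is full contribution by all 10; the group earns 10 × (21 × 0.50 + 6.3 × 21) = 1428.00.

1428.00 labor-hours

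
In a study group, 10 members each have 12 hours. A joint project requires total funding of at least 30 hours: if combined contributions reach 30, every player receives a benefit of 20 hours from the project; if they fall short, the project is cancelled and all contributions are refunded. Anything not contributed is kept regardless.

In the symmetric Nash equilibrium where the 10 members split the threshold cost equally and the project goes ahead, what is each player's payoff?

Equal share of the threshold: 30/10 = 3.
At this profile no one gains by cutting their contribution: any cut drops the total below 30, the project is cancelled, contributions are refunded, and the deviator ends with 12, which is less than 12 − 3 + 20 = 29. Contributing more than 3 just wastes the excess. So contributing exactly 3 is a best response.
Each player's payoff: 12 − 3 + 20 = 29.

29 hours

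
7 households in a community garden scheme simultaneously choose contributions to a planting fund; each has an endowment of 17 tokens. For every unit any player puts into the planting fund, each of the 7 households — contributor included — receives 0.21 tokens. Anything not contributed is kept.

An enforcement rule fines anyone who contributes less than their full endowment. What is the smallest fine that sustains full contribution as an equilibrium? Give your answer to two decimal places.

13.43 tokens

Given the others contribute fully, the best deviation is to contribute 0 (any partial contribution still incurs the fine and gives up units whose private return 0.21 is below 1).
Deviating from 17 to 0 saves 17 tokens but forfeits the deviator's share of the drop in the planting fund: 0.21 × 17 = 3.57.
So the deviation gain is 17 − 3.57 = 13.43, and the fine must be at least 13.43 tokens to wipe it out.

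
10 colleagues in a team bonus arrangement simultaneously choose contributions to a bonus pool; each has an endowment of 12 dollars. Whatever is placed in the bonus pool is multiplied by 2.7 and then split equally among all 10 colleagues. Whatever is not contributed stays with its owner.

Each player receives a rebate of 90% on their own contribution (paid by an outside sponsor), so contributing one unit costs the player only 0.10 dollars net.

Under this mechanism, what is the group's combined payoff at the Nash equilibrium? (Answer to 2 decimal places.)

432.00 dollars

With the mechanism, a contributed unit returns (2.7/10) / 0.10 = 2.7000 per unit of net cost to the contributor — now above 1 — so contributing fully is weakly dominant for every player.
So the Nash equilibrium is full contribution by all 10; the group earns 10 × (12 × 0.90 + 2.7 × 12) = 432.00.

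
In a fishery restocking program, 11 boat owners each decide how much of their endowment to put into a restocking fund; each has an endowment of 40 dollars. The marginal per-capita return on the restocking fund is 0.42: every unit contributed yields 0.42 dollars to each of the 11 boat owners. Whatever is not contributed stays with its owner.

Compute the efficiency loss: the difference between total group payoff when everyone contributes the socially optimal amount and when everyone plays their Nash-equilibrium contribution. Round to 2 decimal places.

The private return per contributed unit is 0.42 < 1, so contributing 0 is dominant for every player. At the Nash equilibrium everyone keeps their 40, and the group total is 11 × 40 = 440.
Each contributed unit returns 4.620 to the group as a whole (0.42 to each of 11 players), which exceeds 1, so the social optimum is full contribution: group total = 4.620 × 440 = 2032.80.
Efficiency loss = 2032.80 − 440 = 1592.80.

1592.80 dollars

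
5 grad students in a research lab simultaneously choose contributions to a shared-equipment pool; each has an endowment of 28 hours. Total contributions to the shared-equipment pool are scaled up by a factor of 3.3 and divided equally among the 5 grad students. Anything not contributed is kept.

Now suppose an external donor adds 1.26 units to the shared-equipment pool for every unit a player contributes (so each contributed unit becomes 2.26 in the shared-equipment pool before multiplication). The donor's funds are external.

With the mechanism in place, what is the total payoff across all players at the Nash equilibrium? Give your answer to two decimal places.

1044.12 hours

With the mechanism, a contributed unit returns 3.3 × 2.26 / 5 = 1.4916 per unit of net cost to the contributor — now above 1 — so contributing fully is weakly dominant for every player.
So the Nash equilibrium is full contribution by all 5; the group earns 3.3 × 2.26 × 140 = 1044.12.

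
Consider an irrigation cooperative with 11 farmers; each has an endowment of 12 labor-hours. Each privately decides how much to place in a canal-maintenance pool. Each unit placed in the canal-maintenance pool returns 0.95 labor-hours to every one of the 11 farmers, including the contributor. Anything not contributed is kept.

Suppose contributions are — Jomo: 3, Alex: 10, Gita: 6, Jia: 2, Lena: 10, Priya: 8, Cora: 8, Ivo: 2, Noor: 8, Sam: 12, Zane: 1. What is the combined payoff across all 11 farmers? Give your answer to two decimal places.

793.50 labor-hours

Total contributed: 3 + 10 + 6 + 2 + 10 + 8 + 8 + 2 + 8 + 12 + 1 = 70; total kept: 11 × 12 − 70 = 62.
The canal-maintenance pool pays out 0.95 × 11 × 70 = 731.50 in aggregate.
Group total = 62 + 731.50 = 793.50.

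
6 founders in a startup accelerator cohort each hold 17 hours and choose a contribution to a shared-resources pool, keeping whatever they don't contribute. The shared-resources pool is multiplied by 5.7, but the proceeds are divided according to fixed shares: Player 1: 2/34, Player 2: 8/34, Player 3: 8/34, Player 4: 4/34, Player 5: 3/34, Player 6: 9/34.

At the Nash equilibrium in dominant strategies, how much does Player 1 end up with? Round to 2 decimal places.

34.10 hours

A player with share s gets back 5.7·s per unit contributed, so full contribution is dominant for anyone with s > 1/5.7 = 0.1754 and zero contribution is dominant for anyone below.
The shares above 0.1754 belong to Player 2, Player 3 and Player 6, contributing 17 each; the remaining 3 contribute 0. Total contributed: 51.
Player 1 keeps 17 and receives 5.7 × 51 × 2/34 = 17.10 from the shared-resources pool, for a payoff of 34.10.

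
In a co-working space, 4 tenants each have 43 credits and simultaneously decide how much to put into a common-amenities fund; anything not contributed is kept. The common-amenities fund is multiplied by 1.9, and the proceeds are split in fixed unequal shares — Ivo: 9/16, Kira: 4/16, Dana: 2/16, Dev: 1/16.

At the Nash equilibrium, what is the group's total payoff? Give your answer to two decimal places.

A player with share s gets back 1.9·s per unit contributed, so full contribution is dominant for anyone with s > 1/1.9 = 0.5263 and zero contribution is dominant for anyone below.
Only Ivo (9/16) clears that bar, contributing 43; the remaining 3 contribute 0. Total contributed: 43.
The common-amenities fund pays out 1.9 × 43 = 81.70 in total (split across the unequal shares, but the aggregate is all that matters for the group sum).
The 3 free-riders keep 43 each, adding 129. Group total = 129 + 81.70 = 210.70.

210.70 credits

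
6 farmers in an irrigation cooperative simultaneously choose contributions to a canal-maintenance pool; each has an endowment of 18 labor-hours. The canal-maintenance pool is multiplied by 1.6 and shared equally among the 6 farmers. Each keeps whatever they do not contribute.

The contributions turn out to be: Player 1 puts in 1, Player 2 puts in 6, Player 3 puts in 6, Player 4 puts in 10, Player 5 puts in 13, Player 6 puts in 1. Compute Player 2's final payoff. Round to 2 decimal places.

Total contributed: 1 + 6 + 6 + 10 + 13 + 1 = 37.
Each receives 1.6 × 37 / 6 = 9.87 from the canal-maintenance pool.
Player 2 keeps 18 − 6 = 12, so Player 2's payoff is 12 + 9.87 = 21.87.

21.87 labor-hours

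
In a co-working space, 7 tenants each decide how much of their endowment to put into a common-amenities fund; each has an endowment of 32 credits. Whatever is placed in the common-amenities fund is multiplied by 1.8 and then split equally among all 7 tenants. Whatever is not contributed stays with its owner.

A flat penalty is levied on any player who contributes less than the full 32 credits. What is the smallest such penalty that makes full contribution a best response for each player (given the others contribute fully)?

23.77 credits

Given the others contribute fully, the best deviation is to contribute 0 (any partial contribution still incurs the fine and gives up units whose private return 0.2571 is below 1).
Deviating from 32 to 0 saves 32 credits but forfeits the deviator's share of the drop in the common-amenities fund: 1.8/7 × 32 = 8.23.
So the deviation gain is 32 − 8.23 = 23.77, and the fine must be at least 23.77 credits to wipe it out.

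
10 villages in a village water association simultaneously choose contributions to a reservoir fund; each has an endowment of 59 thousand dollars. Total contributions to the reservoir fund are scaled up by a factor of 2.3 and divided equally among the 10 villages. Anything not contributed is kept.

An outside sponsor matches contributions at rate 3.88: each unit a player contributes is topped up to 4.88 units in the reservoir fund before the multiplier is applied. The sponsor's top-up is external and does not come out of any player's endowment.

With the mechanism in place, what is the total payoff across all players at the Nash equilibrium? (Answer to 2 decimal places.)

The effective private return per unit is now 2.3 × 4.88 / 10 = 1.1224 > 1, so every player's dominant strategy flips to full contribution.
So the Nash equilibrium is full contribution by all 10; the group earns 2.3 × 4.88 × 590 = 6622.16.

6622.16 thousand dollars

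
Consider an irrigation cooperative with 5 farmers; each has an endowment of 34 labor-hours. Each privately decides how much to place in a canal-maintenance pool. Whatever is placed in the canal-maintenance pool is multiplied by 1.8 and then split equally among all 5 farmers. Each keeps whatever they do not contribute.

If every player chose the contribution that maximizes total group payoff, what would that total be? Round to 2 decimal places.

306.00 labor-hours

Each contributed unit returns 1.800 to the group as a whole (0.3600 to each of 5 players), which exceeds 1, so the social optimum is full contribution: group total = 1.800 × 170 = 306.00.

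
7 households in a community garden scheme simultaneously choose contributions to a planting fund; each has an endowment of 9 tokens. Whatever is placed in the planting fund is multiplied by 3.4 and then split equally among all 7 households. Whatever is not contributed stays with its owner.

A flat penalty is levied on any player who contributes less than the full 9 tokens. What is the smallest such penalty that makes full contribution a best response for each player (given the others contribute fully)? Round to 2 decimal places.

Given the others contribute fully, the best deviation is to contribute 0 (any partial contribution still incurs the fine and gives up units whose private return 0.4857 is below 1).
Deviating from 9 to 0 saves 9 tokens but forfeits the deviator's share of the drop in the planting fund: 3.4/7 × 9 = 4.37.
So the deviation gain is 9 − 4.37 = 4.63, and the fine must be at least 4.63 tokens to wipe it out.

4.63 tokens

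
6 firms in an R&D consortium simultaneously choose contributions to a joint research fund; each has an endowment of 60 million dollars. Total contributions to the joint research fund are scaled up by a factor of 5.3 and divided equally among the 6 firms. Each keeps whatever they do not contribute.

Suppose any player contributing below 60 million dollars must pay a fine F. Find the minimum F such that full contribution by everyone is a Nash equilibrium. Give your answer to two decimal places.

Given the others contribute fully, the best deviation is to contribute 0 (any partial contribution still incurs the fine and gives up units whose private return 0.8833 is below 1).
Deviating from 60 to 0 saves 60 million dollars but forfeits the deviator's share of the drop in the joint research fund: 5.3/6 × 60 = 53.00.
So the deviation gain is 60 − 53.00 = 7.00, and the fine must be at least 7.00 million dollars to wipe it out.

7.00 million dollars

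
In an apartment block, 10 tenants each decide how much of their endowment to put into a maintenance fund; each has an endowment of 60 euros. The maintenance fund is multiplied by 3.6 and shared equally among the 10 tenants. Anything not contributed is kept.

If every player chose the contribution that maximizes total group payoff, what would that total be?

Each contributed unit returns 3.600 to the group as a whole (0.3600 to each of 10 players), which exceeds 1, so the social optimum is full contribution: group total = 3.600 × 600 = 2160.00.

2160.00 euros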